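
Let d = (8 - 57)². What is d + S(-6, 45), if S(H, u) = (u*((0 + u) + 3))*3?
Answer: 8881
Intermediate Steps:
S(H, u) = 3*u*(3 + u) (S(H, u) = (u*(u + 3))*3 = (u*(3 + u))*3 = 3*u*(3 + u))
d = 2401 (d = (-49)² = 2401)
d + S(-6, 45) = 2401 + 3*45*(3 + 45) = 2401 + 3*45*48 = 2401 + 6480 = 8881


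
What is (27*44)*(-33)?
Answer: -39204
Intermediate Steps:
(27*44)*(-33) = 1188*(-33) = -39204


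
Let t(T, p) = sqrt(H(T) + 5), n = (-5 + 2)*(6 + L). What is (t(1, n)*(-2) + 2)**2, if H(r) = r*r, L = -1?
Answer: 28 - 8*sqrt(6) ≈ 8.4041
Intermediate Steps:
H(r) = r**2
n = -15 (n = (-5 + 2)*(6 - 1) = -3*5 = -15)
t(T, p) = sqrt(5 + T**2) (t(T, p) = sqrt(T**2 + 5) = sqrt(5 + T**2))
(t(1, n)*(-2) + 2)**2 = (sqrt(5 + 1**2)*(-2) + 2)**2 = (sqrt(5 + 1)*(-2) + 2)**2 = (sqrt(6)*(-2) + 2)**2 = (-2*sqrt(6) + 2)**2 = (2 - 2*sqrt(6))**2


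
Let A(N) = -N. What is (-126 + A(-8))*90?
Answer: -10620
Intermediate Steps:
(-126 + A(-8))*90 = (-126 - 1*(-8))*90 = (-126 + 8)*90 = -118*90 = -10620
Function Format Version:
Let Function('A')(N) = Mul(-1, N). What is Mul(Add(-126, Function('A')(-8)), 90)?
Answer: -10620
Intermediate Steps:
Mul(Add(-126, Function('A')(-8)), 90) = Mul(Add(-126, Mul(-1, -8)), 90) = Mul(Add(-126, 8), 90) = Mul(-118, 90) = -10620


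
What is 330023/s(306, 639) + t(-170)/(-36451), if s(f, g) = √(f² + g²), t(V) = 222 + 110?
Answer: -332/36451 + 330023*√6197/55773 ≈ 465.80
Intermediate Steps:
t(V) = 332
330023/s(306, 639) + t(-170)/(-36451) = 330023/(√(306² + 639²)) + 332/(-36451) = 330023/(√(93636 + 408321)) + 332*(-1/36451) = 330023/(√501957) - 332/36451 = 330023/((9*√6197)) - 332/36451 = 330023*(√6197/55773) - 332/36451 = 330023*√6197/55773 - 332/36451 = -332/36451 + 330023*√6197/55773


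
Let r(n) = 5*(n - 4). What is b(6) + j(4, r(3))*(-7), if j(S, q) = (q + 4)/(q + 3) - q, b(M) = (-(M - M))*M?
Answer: -77/2 ≈ -38.500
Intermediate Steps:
r(n) = -20 + 5*n (r(n) = 5*(-4 + n) = -20 + 5*n)
b(M) = 0 (b(M) = (-1*0)*M = 0*M = 0)
j(S, q) = -q + (4 + q)/(3 + q) (j(S, q) = (4 + q)/(3 + q) - q = -q + (4 + q)/(3 + q))
b(6) + j(4, r(3))*(-7) = 0 + ((4 - (-20 + 5*3)**2 - 2*(-20 + 5*3))/(3 + (-20 + 5*3)))*(-7) = 0 + ((4 - (-20 + 15)**2 - 2*(-20 + 15))/(3 + (-20 + 15)))*(-7) = 0 + ((4 - 1*(-5)**2 - 2*(-5))/(3 - 5))*(-7) = 0 + ((4 - 1*25 + 10)/(-2))*(-7) = 0 - (4 - 25 + 10)/2*(-7) = 0 - 1/2*(-11)*(-7) = 0 + (11/2)*(-7) = 0 - 77/2 = -77/2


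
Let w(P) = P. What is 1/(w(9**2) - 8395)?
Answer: -1/8314 ≈ -0.00012028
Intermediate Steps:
1/(w(9**2) - 8395) = 1/(9**2 - 8395) = 1/(81 - 8395) = 1/(-8314) = -1/8314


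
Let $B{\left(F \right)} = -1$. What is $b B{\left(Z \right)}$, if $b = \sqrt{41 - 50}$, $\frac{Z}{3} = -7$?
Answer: $- 3 i \approx - 3.0 i$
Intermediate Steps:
$Z = -21$ ($Z = 3 \left(-7\right) = -21$)
$b = 3 i$ ($b = \sqrt{-9} = 3 i \approx 3.0 i$)
$b B{\left(Z \right)} = 3 i \left(-1\right) = - 3 i$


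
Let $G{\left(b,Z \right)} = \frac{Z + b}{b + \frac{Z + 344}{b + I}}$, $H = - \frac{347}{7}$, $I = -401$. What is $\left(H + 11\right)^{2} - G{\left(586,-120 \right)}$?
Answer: $\frac{3957597155}{2661533} \approx 1487.0$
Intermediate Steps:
$H = - \frac{347}{7}$ ($H = \left(-347\right) \frac{1}{7} = - \frac{347}{7} \approx -49.571$)
$G{\left(b,Z \right)} = \frac{Z + b}{b + \frac{344 + Z}{-401 + b}}$ ($G{\left(b,Z \right)} = \frac{Z + b}{b + \frac{Z + 344}{b - 401}} = \frac{Z + b}{b + \frac{344 + Z}{-401 + b}}$)
$\left(H + 11\right)^{2} - G{\left(586,-120 \right)} = \left(- \frac{347}{7} + 11\right)^{2} - \frac{586^{2} - -48120 - 234986 - 70320}{344 - 120 + 586^{2} - 234986} = \left(- \frac{270}{7}\right)^{2} - \frac{343396 + 48120 - 234986 - 70320}{344 - 120 + 343396 - 234986} = \frac{72900}{49} - \frac{1}{108634} \cdot 86210 = \frac{72900}{49} - \frac{43105}{54317} = \frac{3957597155}{2661533}$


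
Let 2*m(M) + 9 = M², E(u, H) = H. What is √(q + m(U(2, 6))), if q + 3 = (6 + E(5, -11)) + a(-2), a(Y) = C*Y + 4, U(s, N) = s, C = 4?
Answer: I*√58/2 ≈ 3.8079*I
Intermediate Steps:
a(Y) = 4 + 4*Y (a(Y) = 4*Y + 4 = 4 + 4*Y)
m(M) = -9/2 + M²/2
q = -12 (q = -3 + ((6 - 11) + (4 + 4*(-2))) = -3 + (-5 + (4 - 8)) = -3 + (-5 - 4) = -3 - 9 = -12)
√(q + m(U(2, 6))) = √(-12 + (-9/2 + (½)*2²)) = √(-12 + (-9/2 + (½)*4)) = √(-12 + (-9/2 + 2)) = √(-12 - 5/2) = √(-29/2) = I*√58/2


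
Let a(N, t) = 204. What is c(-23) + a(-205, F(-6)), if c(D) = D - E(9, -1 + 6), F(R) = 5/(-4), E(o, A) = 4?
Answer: 177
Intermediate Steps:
F(R) = -5/4 (F(R) = 5*(-¼) = -5/4)
c(D) = -4 + D (c(D) = D - 1*4 = D - 4 = -4 + D)
c(-23) + a(-205, F(-6)) = (-4 - 23) + 204 = -27 + 204 = 177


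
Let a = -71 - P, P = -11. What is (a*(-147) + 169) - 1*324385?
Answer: -315396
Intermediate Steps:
a = -60 (a = -71 - 1*(-11) = -71 + 11 = -60)
(a*(-147) + 169) - 1*324385 = (-60*(-147) + 169) - 1*324385 = (8820 + 169) - 324385 = 8989 - 324385 = -315396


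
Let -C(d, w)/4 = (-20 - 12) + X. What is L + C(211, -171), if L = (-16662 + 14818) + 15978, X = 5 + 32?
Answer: 14114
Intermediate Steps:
X = 37
C(d, w) = -20 (C(d, w) = -4*((-20 - 12) + 37) = -4*(-32 + 37) = -4*5 = -20)
L = 14134 (L = -1844 + 15978 = 14134)
L + C(211, -171) = 14134 - 20 = 14114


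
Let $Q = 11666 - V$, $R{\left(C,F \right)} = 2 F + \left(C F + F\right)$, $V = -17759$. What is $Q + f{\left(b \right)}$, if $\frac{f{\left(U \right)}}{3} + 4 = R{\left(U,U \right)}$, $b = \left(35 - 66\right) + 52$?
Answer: $30925$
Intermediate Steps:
$b = 21$ ($b = -31 + 52 = 21$)
$R{\left(C,F \right)} = 3 F + C F$ ($R{\left(C,F \right)} = 2 F + \left(F + C F\right) = 3 F + C F$)
$Q = 29425$ ($Q = 11666 - -17759 = 11666 + 17759 = 29425$)
$f{\left(U \right)} = -12 + 3 U \left(3 + U\right)$
$Q + f{\left(b \right)} = 29425 - \left(12 - 63 \left(3 + 21\right)\right) = 29425 - \left(12 - 1512\right) = 29425 + \left(-12 + 1512\right) = 29425 + 1500 = 30925$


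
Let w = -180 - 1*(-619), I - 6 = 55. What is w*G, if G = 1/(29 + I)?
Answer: 439/90 ≈ 4.8778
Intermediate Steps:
I = 61 (I = 6 + 55 = 61)
w = 439 (w = -180 + 619 = 439)
G = 1/90 (G = 1/(29 + 61) = 1/90 ≈ 0.011111)
w*G = 439*(1/90) = 439/90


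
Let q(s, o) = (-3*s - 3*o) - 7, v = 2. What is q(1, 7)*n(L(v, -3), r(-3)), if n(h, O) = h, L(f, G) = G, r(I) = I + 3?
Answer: 93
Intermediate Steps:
r(I) = 3 + I
q(s, o) = -7 - 3*o - 3*s (q(s, o) = (-3*o - 3*s) - 7 = -7 - 3*o - 3*s)
q(1, 7)*n(L(v, -3), r(-3)) = (-7 - 3*7 - 3*1)*(-3) = (-7 - 21 - 3)*(-3) = -31*(-3) = 93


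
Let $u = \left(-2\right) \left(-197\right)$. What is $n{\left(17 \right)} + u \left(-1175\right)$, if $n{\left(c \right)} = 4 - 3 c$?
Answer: $-462997$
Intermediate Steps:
$u = 394$
$n{\left(17 \right)} + u \left(-1175\right) = \left(4 - 51\right) + 394 \left(-1175\right) = \left(4 - 51\right) - 462950 = -47 - 462950 = -462997$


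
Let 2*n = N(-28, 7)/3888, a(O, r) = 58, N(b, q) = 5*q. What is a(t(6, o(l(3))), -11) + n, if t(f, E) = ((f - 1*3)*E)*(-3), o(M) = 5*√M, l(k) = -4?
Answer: 451043/7776 ≈ 58.005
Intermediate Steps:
t(f, E) = -3*E*(-3 + f) (t(f, E) = ((f - 3)*E)*(-3) = ((-3 + f)*E)*(-3) = (E*(-3 + f))*(-3) = -3*E*(-3 + f))
n = 35/7776 (n = ((5*7)/3888)/2 = (35*(1/3888))/2 = (½)*(35/3888) = 35/7776 ≈ 0.0045010)
a(t(6, o(l(3))), -11) + n = 58 + 35/7776 = 451043/7776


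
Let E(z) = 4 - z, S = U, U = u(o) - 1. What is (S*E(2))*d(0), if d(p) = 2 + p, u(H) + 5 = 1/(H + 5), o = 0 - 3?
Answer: -22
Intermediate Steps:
o = -3
u(H) = -5 + 1/(5 + H) (u(H) = -5 + 1/(H + 5) = -5 + 1/(5 + H))
U = -11/2 (U = (-24 - 5*(-3))/(5 - 3) - 1 = (-24 + 15)/2 - 1 = (½)*(-9) - 1 = -9/2 - 1 = -11/2 ≈ -5.5000)
S = -11/2 ≈ -5.5000
(S*E(2))*d(0) = (-11*(4 - 1*2)/2)*(2 + 0) = -11*(4 - 2)/2*2 = -11/2*2*2 = -11*2 = -22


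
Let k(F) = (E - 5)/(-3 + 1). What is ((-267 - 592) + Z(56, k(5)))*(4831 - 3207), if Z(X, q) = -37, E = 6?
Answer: -1455104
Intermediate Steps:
k(F) = -1/2 (k(F) = (6 - 5)/(-3 + 1) = 1/(-2) = 1*(-1/2) = -1/2)
((-267 - 592) + Z(56, k(5)))*(4831 - 3207) = ((-267 - 592) - 37)*(4831 - 3207) = (-859 - 37)*1624 = -896*1624 = -1455104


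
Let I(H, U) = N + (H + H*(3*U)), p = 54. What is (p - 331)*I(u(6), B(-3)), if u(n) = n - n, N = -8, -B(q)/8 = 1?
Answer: 2216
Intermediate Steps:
B(q) = -8 (B(q) = -8*1 = -8)
u(n) = 0
I(H, U) = -8 + H + 3*H*U (I(H, U) = -8 + (H + H*(3*U)) = -8 + (H + 3*H*U) = -8 + H + 3*H*U)
(p - 331)*I(u(6), B(-3)) = (54 - 331)*(-8 + 0 + 3*0*(-8)) = -277*(-8 + 0 + 0) = -277*(-8) = 2216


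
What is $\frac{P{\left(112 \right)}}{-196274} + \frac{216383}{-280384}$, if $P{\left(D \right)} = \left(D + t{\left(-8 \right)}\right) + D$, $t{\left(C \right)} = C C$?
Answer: $- \frac{1636581059}{2116618816} \approx -0.77321$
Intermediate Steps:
$t{\left(C \right)} = C^{2}$
$P{\left(D \right)} = 64 + 2 D$ ($P{\left(D \right)} = \left(D + \left(-8\right)^{2}\right) + D = \left(D + 64\right) + D = \left(64 + D\right) + D = 64 + 2 D$)
$\frac{P{\left(112 \right)}}{-196274} + \frac{216383}{-280384} = \frac{64 + 2 \cdot 112}{-196274} + \frac{216383}{-280384} = \left(64 + 224\right) \left(- \frac{1}{196274}\right) + 216383 \left(- \frac{1}{280384}\right) = 288 \left(- \frac{1}{196274}\right) - \frac{216383}{280384} = - \frac{144}{98137} - \frac{216383}{280384} = - \frac{1636581059}{2116618816}$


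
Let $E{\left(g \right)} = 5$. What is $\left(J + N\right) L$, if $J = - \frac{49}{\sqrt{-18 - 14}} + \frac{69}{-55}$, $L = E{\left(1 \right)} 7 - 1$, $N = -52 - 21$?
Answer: $- \frac{138856}{55} + \frac{833 i \sqrt{2}}{4} \approx -2524.7 + 294.51 i$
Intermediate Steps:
$N = -73$ ($N = -52 - 21 = -73$)
$L = 34$ ($L = 5 \cdot 7 - 1 = 35 - 1 = 34$)
$J = - \frac{69}{55} + \frac{49 i \sqrt{2}}{8}$ ($J = - \frac{49}{\sqrt{-32}} + 69 \left(- \frac{1}{55}\right) = - \frac{49}{4 i \sqrt{2}} - \frac{69}{55} = - 49 \left(- \frac{i \sqrt{2}}{8}\right) - \frac{69}{55} = \frac{49 i \sqrt{2}}{8} - \frac{69}{55} = - \frac{69}{55} + \frac{49 i \sqrt{2}}{8} \approx -1.2545 + 8.6621 i$)
$\left(J + N\right) L = \left(\left(- \frac{69}{55} + \frac{49 i \sqrt{2}}{8}\right) - 73\right) 34 = \left(- \frac{4084}{55} + \frac{49 i \sqrt{2}}{8}\right) 34 = - \frac{138856}{55} + \frac{833 i \sqrt{2}}{4}$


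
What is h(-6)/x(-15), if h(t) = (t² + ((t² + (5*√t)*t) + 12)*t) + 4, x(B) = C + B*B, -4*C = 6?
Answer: -496/447 + 120*I*√6/149 ≈ -1.1096 + 1.9727*I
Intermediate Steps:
C = -3/2 (C = -¼*6 = -3/2 ≈ -1.5000)
x(B) = -3/2 + B² (x(B) = -3/2 + B*B = -3/2 + B²)
h(t) = 4 + t² + t*(12 + t² + 5*t^(3/2)) (h(t) = (t² + ((t² + 5*t^(3/2)) + 12)*t) + 4 = (t² + (12 + t² + 5*t^(3/2))*t) + 4 = (t² + t*(12 + t² + 5*t^(3/2))) + 4 = 4 + t² + t*(12 + t² + 5*t^(3/2)))
h(-6)/x(-15) = (4 + (-6)² + (-6)³ + 5*(-6)^(5/2) + 12*(-6))/(-3/2 + (-15)²) = (4 + 36 - 216 + 5*(36*I*√6) - 72)/(-3/2 + 225) = (4 + 36 - 216 + 180*I*√6 - 72)/(447/2) = (-248 + 180*I*√6)*(2/447) = -496/447 + 120*I*√6/149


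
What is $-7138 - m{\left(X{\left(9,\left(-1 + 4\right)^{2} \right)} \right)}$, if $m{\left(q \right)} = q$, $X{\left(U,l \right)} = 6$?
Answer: $-7144$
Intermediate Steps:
$-7138 - m{\left(X{\left(9,\left(-1 + 4\right)^{2} \right)} \right)} = -7138 - 6 = -7144$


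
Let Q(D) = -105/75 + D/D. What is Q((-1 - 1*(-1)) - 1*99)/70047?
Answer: -2/350235 ≈ -5.7104e-6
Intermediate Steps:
Q(D) = -⅖ (Q(D) = -105*1/75 + 1 = -7/5 + 1 = -⅖)
Q((-1 - 1*(-1)) - 1*99)/70047 = -⅖/70047 = -⅖*1/70047 = -2/350235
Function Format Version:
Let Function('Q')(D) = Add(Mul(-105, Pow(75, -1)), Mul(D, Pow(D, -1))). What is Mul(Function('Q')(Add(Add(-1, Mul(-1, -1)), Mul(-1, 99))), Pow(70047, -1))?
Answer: Rational(-2, 350235) ≈ -5.7104e-6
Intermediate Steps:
Function('Q')(D) = Rational(-2, 5) (Function('Q')(D) = Add(Mul(-105, Rational(1, 75)), 1) = Add(Rational(-7, 5), 1) = Rational(-2, 5))
Mul(Function('Q')(Add(Add(-1, Mul(-1, -1)), Mul(-1, 99))), Pow(70047, -1)) = Mul(Rational(-2, 5), Pow(70047, -1)) = Mul(Rational(-2, 5), Rational(1, 70047)) = Rational(-2, 350235)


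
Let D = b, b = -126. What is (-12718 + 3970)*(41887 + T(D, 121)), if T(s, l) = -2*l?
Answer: -364310460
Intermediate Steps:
D = -126
(-12718 + 3970)*(41887 + T(D, 121)) = (-12718 + 3970)*(41887 - 2*121) = -8748*(41887 - 242) = -8748*41645 = -364310460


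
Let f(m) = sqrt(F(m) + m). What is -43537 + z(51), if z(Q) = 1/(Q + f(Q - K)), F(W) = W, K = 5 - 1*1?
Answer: -109147208/2507 - sqrt(94)/2507 ≈ -43537.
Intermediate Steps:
K = 4 (K = 5 - 1 = 4)
f(m) = sqrt(2)*sqrt(m) (f(m) = sqrt(m + m) = sqrt(2*m) = sqrt(2)*sqrt(m))
z(Q) = 1/(Q + sqrt(2)*sqrt(-4 + Q)) (z(Q) = 1/(Q + sqrt(2)*sqrt(Q - 1*4)) = 1/(Q + sqrt(2)*sqrt(Q - 4)) = 1/(Q + sqrt(2)*sqrt(-4 + Q)))
-43537 + z(51) = -43537 + 1/(51 + sqrt(2)*sqrt(-4 + 51)) = -43537 + 1/(51 + sqrt(2)*sqrt(47)) = -43537 + 1/(51 + sqrt(94))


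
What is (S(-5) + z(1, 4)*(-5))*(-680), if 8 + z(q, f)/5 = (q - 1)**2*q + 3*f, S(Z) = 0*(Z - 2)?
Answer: 68000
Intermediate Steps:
S(Z) = 0 (S(Z) = 0*(-2 + Z) = 0)
z(q, f) = -40 + 15*f + 5*q*(-1 + q)**2 (z(q, f) = -40 + 5*((q - 1)**2*q + 3*f) = -40 + 5*((-1 + q)**2*q + 3*f) = -40 + 5*(q*(-1 + q)**2 + 3*f) = -40 + 5*(3*f + q*(-1 + q)**2) = -40 + (15*f + 5*q*(-1 + q)**2) = -40 + 15*f + 5*q*(-1 + q)**2)
(S(-5) + z(1, 4)*(-5))*(-680) = (0 + (-40 + 15*4 + 5*1*(-1 + 1)**2)*(-5))*(-680) = (0 + (-40 + 60 + 5*1*0**2)*(-5))*(-680) = (0 + (-40 + 60 + 5*1*0)*(-5))*(-680) = (0 + (-40 + 60 + 0)*(-5))*(-680) = (0 + 20*(-5))*(-680) = (0 - 100)*(-680) = -100*(-680) = 68000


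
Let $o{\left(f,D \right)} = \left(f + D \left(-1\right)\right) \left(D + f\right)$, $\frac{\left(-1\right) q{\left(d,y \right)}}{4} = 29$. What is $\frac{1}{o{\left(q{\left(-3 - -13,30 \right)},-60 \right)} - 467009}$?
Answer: $- \frac{1}{457153} \approx -2.1875 \cdot 10^{-6}$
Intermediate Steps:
$q{\left(d,y \right)} = -116$ ($q{\left(d,y \right)} = \left(-4\right) 29 = -116$)
$o{\left(f,D \right)} = \left(D + f\right) \left(f - D\right)$ ($o{\left(f,D \right)} = \left(f - D\right) \left(D + f\right) = \left(D + f\right) \left(f - D\right)$)
$\frac{1}{o{\left(q{\left(-3 - -13,30 \right)},-60 \right)} - 467009} = \frac{1}{\left(\left(-116\right)^{2} - \left(-60\right)^{2}\right) - 467009} = \frac{1}{\left(13456 - 3600\right) - 467009} = \frac{1}{9856 - 467009} = \frac{1}{-457153} = - \frac{1}{457153}$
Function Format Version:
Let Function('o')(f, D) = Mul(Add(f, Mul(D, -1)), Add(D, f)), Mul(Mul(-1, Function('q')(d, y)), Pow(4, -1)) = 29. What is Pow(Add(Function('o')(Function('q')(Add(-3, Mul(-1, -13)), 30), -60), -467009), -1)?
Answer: Rational(-1, 457153) ≈ -2.1875e-6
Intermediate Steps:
Function('q')(d, y) = -116 (Function('q')(d, y) = Mul(-4, 29) = -116)
Function('o')(f, D) = Mul(Add(D, f), Add(f, Mul(-1, D))) (Function('o')(f, D) = Mul(Add(f, Mul(-1, D)), Add(D, f)) = Mul(Add(D, f), Add(f, Mul(-1, D))))
Pow(Add(Function('o')(Function('q')(Add(-3, Mul(-1, -13)), 30), -60), -467009), -1) = Pow(Add(Add(Pow(-116, 2), Mul(-1, Pow(-60, 2))), -467009), -1) = Pow(Add(Add(13456, Mul(-1, 3600)), -467009), -1) = Pow(Add(Add(13456, -3600), -467009), -1) = Pow(Add(9856, -467009), -1) = Pow(-457153, -1) = Rational(-1, 457153)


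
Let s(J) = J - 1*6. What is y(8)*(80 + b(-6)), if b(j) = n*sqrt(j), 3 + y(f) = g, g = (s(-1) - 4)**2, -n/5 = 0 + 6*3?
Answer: 9440 - 10620*I*sqrt(6) ≈ 9440.0 - 26014.0*I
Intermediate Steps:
n = -90 (n = -5*(0 + 6*3) = -5*(0 + 18) = -5*18 = -90)
s(J) = -6 + J (s(J) = J - 6 = -6 + J)
g = 121 (g = ((-6 - 1) - 4)**2 = (-7 - 4)**2 = (-11)**2 = 121)
y(f) = 118 (y(f) = -3 + 121 = 118)
b(j) = -90*sqrt(j)
y(8)*(80 + b(-6)) = 118*(80 - 90*I*sqrt(6)) = 9440 - 10620*I*sqrt(6)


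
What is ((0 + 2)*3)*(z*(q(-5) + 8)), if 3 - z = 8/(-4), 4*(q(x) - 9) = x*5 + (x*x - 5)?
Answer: 945/2 ≈ 472.50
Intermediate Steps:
q(x) = 31/4 + x**2/4 + 5*x/4 (q(x) = 9 + (x*5 + (x*x - 5))/4 = 9 + (5*x + (x**2 - 5))/4 = 9 + (5*x + (-5 + x**2))/4 = 9 + (-5 + x**2 + 5*x)/4 = 9 + (-5/4 + x**2/4 + 5*x/4) = 31/4 + x**2/4 + 5*x/4)
z = 5 (z = 3 - 8/(-4) = 3 - 8*(-1)/4 = 3 - 1*(-2) = 3 + 2 = 5)
((0 + 2)*3)*(z*(q(-5) + 8)) = ((0 + 2)*3)*(5*((31/4 + (1/4)*(-5)**2 + (5/4)*(-5)) + 8)) = (2*3)*(5*((31/4 + (1/4)*25 - 25/4) + 8)) = 6*(5*((31/4 + 25/4 - 25/4) + 8)) = 6*(5*(31/4 + 8)) = 6*(5*(63/4)) = 6*(315/4) = 945/2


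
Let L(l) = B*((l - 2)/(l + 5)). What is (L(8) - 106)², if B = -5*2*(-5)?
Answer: 1162084/169 ≈ 6876.2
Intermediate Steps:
B = 50 (B = -10*(-5) = 50)
L(l) = 50*(-2 + l)/(5 + l) (L(l) = 50*((l - 2)/(l + 5)) = 50*((-2 + l)/(5 + l)) = 50*(-2 + l)/(5 + l))
(L(8) - 106)² = (50*(-2 + 8)/(5 + 8) - 106)² = (50*6/13 - 106)² = (50*(1/13)*6 - 106)² = (300/13 - 106)² = (-1078/13)² = 1162084/169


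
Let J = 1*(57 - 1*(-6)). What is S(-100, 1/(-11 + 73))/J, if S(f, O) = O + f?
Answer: -6199/3906 ≈ -1.5870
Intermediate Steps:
J = 63 (J = 1*(57 + 6) = 1*63 = 63)
S(-100, 1/(-11 + 73))/J = (1/(-11 + 73) - 100)/63 = (1/62 - 100)*(1/63) = -6199/62*1/63 = -6199/3906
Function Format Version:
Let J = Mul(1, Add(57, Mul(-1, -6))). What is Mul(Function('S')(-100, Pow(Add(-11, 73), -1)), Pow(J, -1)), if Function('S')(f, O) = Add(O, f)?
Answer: Rational(-6199, 3906) ≈ -1.5870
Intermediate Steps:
J = 63 (J = Mul(1, Add(57, 6)) = Mul(1, 63) = 63)
Mul(Function('S')(-100, Pow(Add(-11, 73), -1)), Pow(J, -1)) = Mul(Add(Pow(Add(-11, 73), -1), -100), Pow(63, -1)) = Mul(Add(Pow(62, -1), -100), Rational(1, 63)) = Mul(Add(Rational(1, 62), -100), Rational(1, 63)) = Mul(Rational(-6199, 62), Rational(1, 63)) = Rational(-6199, 3906)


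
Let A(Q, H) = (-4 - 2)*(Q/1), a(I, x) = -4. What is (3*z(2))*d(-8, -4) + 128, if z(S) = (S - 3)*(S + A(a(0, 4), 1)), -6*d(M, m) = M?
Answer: 24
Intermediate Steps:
d(M, m) = -M/6
A(Q, H) = -6*Q
z(S) = (-3 + S)*(24 + S) (z(S) = (S - 3)*(S - 6*(-4)) = (-3 + S)*(S + 24) = (-3 + S)*(24 + S))
(3*z(2))*d(-8, -4) + 128 = (3*(-72 + 2² + 21*2))*(-⅙*(-8)) + 128 = (3*(-72 + 4 + 42))*(4/3) + 128 = (3*(-26))*(4/3) + 128 = -78*4/3 + 128 = -104 + 128 = 24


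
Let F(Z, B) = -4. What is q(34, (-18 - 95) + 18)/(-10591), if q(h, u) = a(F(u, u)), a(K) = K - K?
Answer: 0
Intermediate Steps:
a(K) = 0
q(h, u) = 0
q(34, (-18 - 95) + 18)/(-10591) = 0/(-10591) = 0*(-1/10591) = 0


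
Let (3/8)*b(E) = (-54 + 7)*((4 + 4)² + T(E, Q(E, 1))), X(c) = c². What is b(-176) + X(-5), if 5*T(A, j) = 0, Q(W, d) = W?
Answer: -23989/3 ≈ -7996.3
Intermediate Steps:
T(A, j) = 0 (T(A, j) = (⅕)*0 = 0)
b(E) = -24064/3 (b(E) = 8*((-54 + 7)*((4 + 4)² + 0))/3 = 8*(-47*(8² + 0))/3 = 8*(-47*(64 + 0))/3 = 8*(-47*64)/3 = (8/3)*(-3008) = -24064/3)
b(-176) + X(-5) = -24064/3 + (-5)² = -24064/3 + 25 = -23989/3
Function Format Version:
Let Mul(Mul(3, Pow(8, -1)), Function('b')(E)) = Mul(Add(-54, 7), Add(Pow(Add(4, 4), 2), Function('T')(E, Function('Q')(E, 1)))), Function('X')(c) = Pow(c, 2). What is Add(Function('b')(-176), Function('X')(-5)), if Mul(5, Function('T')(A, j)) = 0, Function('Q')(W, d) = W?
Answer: Rational(-23989, 3) ≈ -7996.3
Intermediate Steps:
Function('T')(A, j) = 0 (Function('T')(A, j) = Mul(Rational(1, 5), 0) = 0)
Function('b')(E) = Rational(-24064, 3) (Function('b')(E) = Mul(Rational(8, 3), Mul(Add(-54, 7), Add(Pow(Add(4, 4), 2), 0))) = Mul(Rational(8, 3), Mul(-47, Add(Pow(8, 2), 0))) = Mul(Rational(8, 3), Mul(-47, Add(64, 0))) = Mul(Rational(8, 3), Mul(-47, 64)) = Mul(Rational(8, 3), -3008) = Rational(-24064, 3))
Add(Function('b')(-176), Function('X')(-5)) = Add(Rational(-24064, 3), Pow(-5, 2)) = Add(Rational(-24064, 3), 25) = Rational(-23989, 3)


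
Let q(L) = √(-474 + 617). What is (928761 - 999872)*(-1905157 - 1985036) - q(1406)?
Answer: 276635514423 - √143 ≈ 2.7664e+11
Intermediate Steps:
q(L) = √143
(928761 - 999872)*(-1905157 - 1985036) - q(1406) = (928761 - 999872)*(-1905157 - 1985036) - √143 = -71111*(-3890193) - √143 = 276635514423 - √143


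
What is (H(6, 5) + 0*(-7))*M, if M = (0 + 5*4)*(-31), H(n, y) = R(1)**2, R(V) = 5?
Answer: -15500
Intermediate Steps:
H(n, y) = 25 (H(n, y) = 5**2 = 25)
M = -620 (M = (0 + 20)*(-31) = 20*(-31) = -620)
(H(6, 5) + 0*(-7))*M = (25 + 0*(-7))*(-620) = (25 + 0)*(-620) = 25*(-620) = -15500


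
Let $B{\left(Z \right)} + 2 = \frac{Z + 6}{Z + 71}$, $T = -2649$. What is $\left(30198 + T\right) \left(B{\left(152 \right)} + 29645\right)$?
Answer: $\frac{182113959303}{223} \approx 8.1665 \cdot 10^{8}$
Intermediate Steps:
$B{\left(Z \right)} = -2 + \frac{6 + Z}{71 + Z}$ ($B{\left(Z \right)} = -2 + \frac{Z + 6}{Z + 71} = -2 + \frac{6 + Z}{71 + Z}$)
$\left(30198 + T\right) \left(B{\left(152 \right)} + 29645\right) = \left(30198 - 2649\right) \left(\frac{-136 - 152}{71 + 152} + 29645\right) = 27549 \left(\frac{-136 - 152}{223} + 29645\right) = 27549 \left(\frac{1}{223} \left(-288\right) + 29645\right) = 27549 \left(- \frac{288}{223} + 29645\right) = 27549 \cdot \frac{6610547}{223} = \frac{182113959303}{223}$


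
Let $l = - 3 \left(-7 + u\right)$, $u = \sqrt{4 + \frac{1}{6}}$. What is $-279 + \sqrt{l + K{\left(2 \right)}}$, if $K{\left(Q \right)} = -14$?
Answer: $-279 + \frac{\sqrt{28 - 10 \sqrt{6}}}{2} \approx -278.06$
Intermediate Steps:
$u = \frac{5 \sqrt{6}}{6}$ ($u = \sqrt{4 + \frac{1}{6}} = \sqrt{\frac{25}{6}} = \frac{5 \sqrt{6}}{6} \approx 2.0412$)
$l = 21 - \frac{5 \sqrt{6}}{2}$ ($l = - 3 \left(-7 + \frac{5 \sqrt{6}}{6}\right) = 21 - \frac{5 \sqrt{6}}{2} \approx 14.876$)
$-279 + \sqrt{l + K{\left(2 \right)}} = -279 + \sqrt{\left(21 - \frac{5 \sqrt{6}}{2}\right) - 14} = -279 + \sqrt{7 - \frac{5 \sqrt{6}}{2}}$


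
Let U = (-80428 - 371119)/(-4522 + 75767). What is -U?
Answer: 451547/71245 ≈ 6.3379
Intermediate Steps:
U = -451547/71245 ≈ -6.3379
-U = -1*(-451547/71245) = 451547/71245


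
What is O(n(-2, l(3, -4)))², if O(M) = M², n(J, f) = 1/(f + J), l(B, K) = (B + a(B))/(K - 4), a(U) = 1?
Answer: 16/625 ≈ 0.025600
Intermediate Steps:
l(B, K) = (1 + B)/(-4 + K) (l(B, K) = (B + 1)/(K - 4) = (1 + B)/(-4 + K))
n(J, f) = 1/(J + f)
O(n(-2, l(3, -4)))² = ((1/(-2 + (1 + 3)/(-4 - 4)))²)² = ((1/(-2 + 4/(-8)))²)² = ((1/(-2 - ⅛*4))²)² = ((1/(-2 - ½))²)² = ((1/(-5/2))²)² = ((-⅖)²)² = (4/25)² = 16/625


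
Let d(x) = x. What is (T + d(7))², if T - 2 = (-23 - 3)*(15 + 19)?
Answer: 765625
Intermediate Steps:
T = -882 (T = 2 + (-23 - 3)*(15 + 19) = 2 - 26*34 = 2 - 884 = -882)
(T + d(7))² = (-882 + 7)² = (-875)² = 765625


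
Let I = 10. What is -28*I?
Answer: -280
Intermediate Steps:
-28*I = -28*10 = -280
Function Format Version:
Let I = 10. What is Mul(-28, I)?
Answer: -280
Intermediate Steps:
Mul(-28, I) = Mul(-28, 10) = -280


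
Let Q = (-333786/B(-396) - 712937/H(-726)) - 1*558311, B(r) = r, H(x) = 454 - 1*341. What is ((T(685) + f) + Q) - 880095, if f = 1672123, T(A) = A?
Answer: 1707402577/7458 ≈ 2.2894e+5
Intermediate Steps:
H(x) = 113 (H(x) = 454 - 341 = 113)
Q = -4204650977/7458 (Q = (-333786/(-396) - 712937/113) - 1*558311 = (-333786*(-1/396) - 712937*1/113) - 558311 = (55631/66 - 712937/113) - 558311 = -40767539/7458 - 558311 = -4204650977/7458 ≈ -5.6378e+5)
((T(685) + f) + Q) - 880095 = ((685 + 1672123) - 4204650977/7458) - 880095 = (1672808 - 4204650977/7458) - 880095 = 8271151087/7458 - 880095 = 1707402577/7458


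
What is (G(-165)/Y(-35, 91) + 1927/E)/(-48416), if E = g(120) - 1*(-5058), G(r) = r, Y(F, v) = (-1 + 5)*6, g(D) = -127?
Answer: 255789/1909914368 ≈ 0.00013393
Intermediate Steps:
Y(F, v) = 24 (Y(F, v) = 4*6 = 24)
E = 4931 (E = -127 - 1*(-5058) = -127 + 5058 = 4931)
(G(-165)/Y(-35, 91) + 1927/E)/(-48416) = (-165/24 + 1927/4931)/(-48416) = (-165*1/24 + 1927*(1/4931))*(-1/48416) = (-55/8 + 1927/4931)*(-1/48416) = -255789/39448*(-1/48416) = 255789/1909914368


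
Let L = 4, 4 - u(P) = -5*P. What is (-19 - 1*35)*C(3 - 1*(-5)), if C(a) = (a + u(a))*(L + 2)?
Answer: -16848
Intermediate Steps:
u(P) = 4 + 5*P (u(P) = 4 - (-5)*P = 4 + 5*P)
C(a) = 24 + 36*a (C(a) = (a + (4 + 5*a))*(4 + 2) = (4 + 6*a)*6 = 24 + 36*a)
(-19 - 1*35)*C(3 - 1*(-5)) = (-19 - 1*35)*(24 + 36*(3 - 1*(-5))) = (-19 - 35)*(24 + 36*(3 + 5)) = -54*(24 + 36*8) = -54*(24 + 288) = -54*312 = -16848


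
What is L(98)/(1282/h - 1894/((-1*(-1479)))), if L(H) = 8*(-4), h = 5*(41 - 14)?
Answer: -532440/136699 ≈ -3.8950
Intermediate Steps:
h = 135 (h = 5*27 = 135)
L(H) = -32
L(98)/(1282/h - 1894/((-1*(-1479)))) = -32/(1282/135 - 1894/((-1*(-1479)))) = -32/(1282*(1/135) - 1894/1479) = -32/(1282/135 - 1894*1/1479) = -32/(1282/135 - 1894/1479) = -32/546796/66555 = -32*66555/546796 = -532440/136699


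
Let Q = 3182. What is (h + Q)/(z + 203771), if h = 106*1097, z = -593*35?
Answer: 14933/22877 ≈ 0.65275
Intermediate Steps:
z = -20755
h = 116282
(h + Q)/(z + 203771) = (116282 + 3182)/(-20755 + 203771) = 119464/183016 = 119464*(1/183016) = 14933/22877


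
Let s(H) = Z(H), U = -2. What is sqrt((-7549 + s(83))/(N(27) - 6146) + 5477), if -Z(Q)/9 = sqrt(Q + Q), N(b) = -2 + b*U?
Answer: sqrt(210718550406 + 55818*sqrt(166))/6202 ≈ 74.015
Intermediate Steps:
N(b) = -2 - 2*b (N(b) = -2 + b*(-2) = -2 - 2*b)
Z(Q) = -9*sqrt(2)*sqrt(Q) (Z(Q) = -9*sqrt(Q + Q) = -9*sqrt(2)*sqrt(Q))
s(H) = -9*sqrt(2)*sqrt(H)
sqrt((-7549 + s(83))/(N(27) - 6146) + 5477) = sqrt((-7549 - 9*sqrt(2)*sqrt(83))/((-2 - 2*27) - 6146) + 5477) = sqrt((-7549 - 9*sqrt(166))/((-2 - 54) - 6146) + 5477) = sqrt((-7549 - 9*sqrt(166))/(-56 - 6146) + 5477) = sqrt((-7549 - 9*sqrt(166))/(-6202) + 5477) = sqrt((-7549 - 9*sqrt(166))*(-1/6202) + 5477) = sqrt((7549/6202 + 9*sqrt(166)/6202) + 5477) = sqrt(33975903/6202 + 9*sqrt(166)/6202)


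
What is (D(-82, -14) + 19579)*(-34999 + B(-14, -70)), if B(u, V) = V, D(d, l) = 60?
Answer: -688720091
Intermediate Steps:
(D(-82, -14) + 19579)*(-34999 + B(-14, -70)) = (60 + 19579)*(-34999 - 70) = 19639*(-35069) = -688720091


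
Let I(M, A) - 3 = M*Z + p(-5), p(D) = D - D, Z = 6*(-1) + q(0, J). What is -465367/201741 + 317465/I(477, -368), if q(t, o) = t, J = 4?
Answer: -7264021202/64086391 ≈ -113.35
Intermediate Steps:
Z = -6 (Z = 6*(-1) + 0 = -6 + 0 = -6)
p(D) = 0
I(M, A) = 3 - 6*M (I(M, A) = 3 + (M*(-6) + 0) = 3 + (-6*M + 0) = 3 - 6*M)
-465367/201741 + 317465/I(477, -368) = -465367/201741 + 317465/(3 - 6*477) = -465367*1/201741 + 317465/(3 - 2862) = -465367/201741 + 317465/(-2859) = -465367/201741 + 317465*(-1/2859) = -465367/201741 - 317465/2859 = -7264021202/64086391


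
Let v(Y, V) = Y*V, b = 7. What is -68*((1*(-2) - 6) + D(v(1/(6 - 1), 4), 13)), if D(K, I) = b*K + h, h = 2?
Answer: 136/5 ≈ 27.200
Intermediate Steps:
v(Y, V) = V*Y
D(K, I) = 2 + 7*K (D(K, I) = 7*K + 2 = 2 + 7*K)
-68*((1*(-2) - 6) + D(v(1/(6 - 1), 4), 13)) = -68*((1*(-2) - 6) + (2 + 7*(4/(6 - 1)))) = -68*((-2 - 6) + (2 + 7*(4/5))) = -68*(-8 + (2 + 7*(4*(⅕)))) = -68*(-8 + (2 + 7*(⅘))) = -68*(-8 + (2 + 28/5)) = -68*(-8 + 38/5) = -68*(-⅖) = 136/5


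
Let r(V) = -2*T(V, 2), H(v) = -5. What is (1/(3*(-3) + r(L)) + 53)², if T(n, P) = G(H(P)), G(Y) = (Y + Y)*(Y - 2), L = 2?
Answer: 62346816/22201 ≈ 2808.3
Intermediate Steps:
G(Y) = 2*Y*(-2 + Y) (G(Y) = (2*Y)*(-2 + Y) = 2*Y*(-2 + Y))
T(n, P) = 70 (T(n, P) = 2*(-5)*(-2 - 5) = 2*(-5)*(-7) = 70)
r(V) = -140 (r(V) = -2*70 = -140)
(1/(3*(-3) + r(L)) + 53)² = (1/(3*(-3) - 140) + 53)² = (1/(-9 - 140) + 53)² = (1/(-149) + 53)² = (-1/149 + 53)² = (7896/149)² = 62346816/22201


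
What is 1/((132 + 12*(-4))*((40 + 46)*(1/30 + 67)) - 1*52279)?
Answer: 5/2159849 ≈ 2.3150e-6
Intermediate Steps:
1/((132 + 12*(-4))*((40 + 46)*(1/30 + 67)) - 1*52279) = 1/((132 - 48)*(86*(1/30 + 67)) - 52279) = 1/(84*(86*(2011/30)) - 52279) = 1/(84*(86473/15) - 52279) = 1/(2421244/5 - 52279) = 1/(2159849/5) = 5/2159849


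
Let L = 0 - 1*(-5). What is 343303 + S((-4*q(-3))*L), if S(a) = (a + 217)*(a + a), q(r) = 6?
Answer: 320023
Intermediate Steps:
L = 5 (L = 0 + 5 = 5)
S(a) = 2*a*(217 + a) (S(a) = (217 + a)*(2*a) = 2*a*(217 + a))
343303 + S((-4*q(-3))*L) = 343303 + 2*(-4*6*5)*(217 - 4*6*5) = 343303 + 2*(-24*5)*(217 - 24*5) = 343303 + 2*(-120)*(217 - 120) = 343303 + 2*(-120)*97 = 343303 - 23280 = 320023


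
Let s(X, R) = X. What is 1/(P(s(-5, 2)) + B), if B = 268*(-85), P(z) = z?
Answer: -1/22785 ≈ -4.3889e-5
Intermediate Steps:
B = -22780
1/(P(s(-5, 2)) + B) = 1/(-5 - 22780) = 1/(-22785) = -1/22785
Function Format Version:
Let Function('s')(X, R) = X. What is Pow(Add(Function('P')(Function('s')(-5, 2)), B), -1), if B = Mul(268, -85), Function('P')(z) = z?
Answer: Rational(-1, 22785) ≈ -4.3889e-5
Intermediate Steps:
B = -22780
Pow(Add(Function('P')(Function('s')(-5, 2)), B), -1) = Pow(Add(-5, -22780), -1) = Pow(-22785, -1) = Rational(-1, 22785)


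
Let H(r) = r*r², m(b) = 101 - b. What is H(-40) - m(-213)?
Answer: -64314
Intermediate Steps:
H(r) = r³
H(-40) - m(-213) = (-40)³ - (101 - 1*(-213)) = -64000 - (101 + 213) = -64000 - 1*314 = -64000 - 314 = -64314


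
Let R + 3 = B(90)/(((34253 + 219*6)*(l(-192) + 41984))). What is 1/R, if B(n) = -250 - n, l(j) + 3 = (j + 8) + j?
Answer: -295953007/887859089 ≈ -0.33333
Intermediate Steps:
l(j) = 5 + 2*j (l(j) = -3 + ((j + 8) + j) = -3 + ((8 + j) + j) = -3 + (8 + 2*j) = 5 + 2*j)
R = -887859089/295953007 (R = -3 + (-250 - 1*90)/(((34253 + 219*6)*((5 + 2*(-192)) + 41984))) = -3 + (-250 - 90)/(((34253 + 1314)*((5 - 384) + 41984))) = -3 - 340*1/(35567*(-379 + 41984)) = -3 - 340/(35567*41605) = -3 - 340/1479765035 = -3 - 340*1/1479765035 = -3 - 68/295953007 = -887859089/295953007 ≈ -3.0000)
1/R = 1/(-887859089/295953007) = -295953007/887859089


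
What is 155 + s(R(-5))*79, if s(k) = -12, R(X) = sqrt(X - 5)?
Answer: -793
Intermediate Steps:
R(X) = sqrt(-5 + X)
155 + s(R(-5))*79 = 155 - 12*79 = 155 - 948 = -793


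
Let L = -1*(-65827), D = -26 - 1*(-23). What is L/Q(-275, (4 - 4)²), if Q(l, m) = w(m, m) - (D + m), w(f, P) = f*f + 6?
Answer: 65827/9 ≈ 7314.1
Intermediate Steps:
D = -3 (D = -26 + 23 = -3)
L = 65827
w(f, P) = 6 + f² (w(f, P) = f² + 6 = 6 + f²)
Q(l, m) = 9 + m² - m (Q(l, m) = (6 + m²) - (-3 + m) = (6 + m²) + (3 - m) = 9 + m² - m)
L/Q(-275, (4 - 4)²) = 65827/(9 + ((4 - 4)²)² - (4 - 4)²) = 65827/(9 + (0²)² - 1*0²) = 65827/(9 + 0² - 1*0) = 65827/(9 + 0 + 0) = 65827/9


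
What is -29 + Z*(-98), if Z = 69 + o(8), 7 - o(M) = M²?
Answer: -1205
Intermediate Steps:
o(M) = 7 - M²
Z = 12 (Z = 69 + (7 - 1*8²) = 69 + (7 - 1*64) = 69 + (7 - 64) = 69 - 57 = 12)
-29 + Z*(-98) = -29 + 12*(-98) = -29 - 1176 = -1205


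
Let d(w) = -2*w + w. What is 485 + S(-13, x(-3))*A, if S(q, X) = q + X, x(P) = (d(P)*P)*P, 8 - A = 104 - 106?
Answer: 625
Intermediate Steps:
d(w) = -w
A = 10 (A = 8 - (104 - 106) = 8 - 1*(-2) = 8 + 2 = 10)
x(P) = -P³ (x(P) = ((-P)*P)*P = (-P²)*P = -P³)
S(q, X) = X + q
485 + S(-13, x(-3))*A = 485 + (-1*(-3)³ - 13)*10 = 485 + (-1*(-27) - 13)*10 = 485 + (27 - 13)*10 = 485 + 14*10 = 485 + 140 = 625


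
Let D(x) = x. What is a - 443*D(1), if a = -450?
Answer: -893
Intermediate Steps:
a - 443*D(1) = -450 - 443*1 = -450 - 443 = -893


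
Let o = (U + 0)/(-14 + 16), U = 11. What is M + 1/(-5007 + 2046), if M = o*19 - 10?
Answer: 559627/5922 ≈ 94.500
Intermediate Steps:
o = 11/2 (o = (11 + 0)/(-14 + 16) = 11/2 ≈ 5.5000)
M = 189/2 (M = (11/2)*19 - 10 = 209/2 - 10 = 189/2 ≈ 94.500)
M + 1/(-5007 + 2046) = 189/2 + 1/(-5007 + 2046) = 189/2 + 1/(-2961) = 189/2 - 1/2961 = 559627/5922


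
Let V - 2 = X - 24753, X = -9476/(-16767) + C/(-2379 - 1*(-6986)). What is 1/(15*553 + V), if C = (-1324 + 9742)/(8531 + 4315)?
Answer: -7190554923/118323706992257 ≈ -6.0770e-5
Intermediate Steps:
C = 1403/2141 (C = 8418/12846 = 8418*(1/12846) = 1403/2141 ≈ 0.65530)
X = 4064820631/7190554923 (X = -9476/(-16767) + 1403/(2141*(-2379 - 1*(-6986))) = -9476*(-1/16767) + 1403/(2141*(-2379 + 6986)) = 412/729 + (1403/2141)/4607 = 412/729 + (1403/2141)*(1/4607) = 412/729 + 1403/9863587 = 4064820631/7190554923 ≈ 0.56530)
V = -177969360078542/7190554923 (V = 2 + (4064820631/7190554923 - 24753) = 2 - 177983741188388/7190554923 = -177969360078542/7190554923 ≈ -24750.)
1/(15*553 + V) = 1/(15*553 - 177969360078542/7190554923) = 1/(8295 - 177969360078542/7190554923) = 1/(-118323706992257/7190554923) = -7190554923/118323706992257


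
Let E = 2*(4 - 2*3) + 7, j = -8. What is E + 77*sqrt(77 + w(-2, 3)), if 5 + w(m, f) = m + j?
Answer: 3 + 77*sqrt(62) ≈ 609.30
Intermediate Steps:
w(m, f) = -13 + m (w(m, f) = -5 + (m - 8) = -5 + (-8 + m) = -13 + m)
E = 3 (E = 2*(4 - 6) + 7 = 2*(-2) + 7 = -4 + 7 = 3)
E + 77*sqrt(77 + w(-2, 3)) = 3 + 77*sqrt(77 + (-13 - 2)) = 3 + 77*sqrt(77 - 15) = 3 + 77*sqrt(62)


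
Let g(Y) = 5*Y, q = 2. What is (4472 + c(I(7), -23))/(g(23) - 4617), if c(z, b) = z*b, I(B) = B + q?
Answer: -4265/4502 ≈ -0.94736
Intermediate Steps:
I(B) = 2 + B (I(B) = B + 2 = 2 + B)
c(z, b) = b*z
(4472 + c(I(7), -23))/(g(23) - 4617) = (4472 - 23*(2 + 7))/(5*23 - 4617) = (4472 - 23*9)/(115 - 4617) = (4472 - 207)/(-4502) = 4265*(-1/4502) = -4265/4502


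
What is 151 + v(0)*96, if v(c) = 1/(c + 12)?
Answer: 159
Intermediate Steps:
v(c) = 1/(12 + c)
151 + v(0)*96 = 151 + 96/(12 + 0) = 151 + 96/12 = 151 + (1/12)*96 = 151 + 8 = 159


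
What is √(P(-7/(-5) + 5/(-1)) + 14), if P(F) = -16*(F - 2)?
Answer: √2590/5 ≈ 10.178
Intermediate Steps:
P(F) = 32 - 16*F (P(F) = -16*(-2 + F) = 32 - 16*F)
√(P(-7/(-5) + 5/(-1)) + 14) = √((32 - 16*(-7/(-5) + 5/(-1))) + 14) = √((32 - 16*(-7*(-⅕) + 5*(-1))) + 14) = √((32 - 16*(7/5 - 5)) + 14) = √((32 - 16*(-18/5)) + 14) = √((32 + 288/5) + 14) = √(448/5 + 14) = √(518/5) = √2590/5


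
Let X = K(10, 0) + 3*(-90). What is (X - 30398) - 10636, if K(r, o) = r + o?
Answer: -41294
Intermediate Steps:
K(r, o) = o + r
X = -260 (X = (0 + 10) + 3*(-90) = 10 - 270 = -260)
(X - 30398) - 10636 = (-260 - 30398) - 10636 = -30658 - 10636 = -41294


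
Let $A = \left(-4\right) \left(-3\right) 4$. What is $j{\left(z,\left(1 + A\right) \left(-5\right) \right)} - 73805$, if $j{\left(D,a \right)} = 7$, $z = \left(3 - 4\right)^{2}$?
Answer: $-73798$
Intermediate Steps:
$A = 48$ ($A = 12 \cdot 4 = 48$)
$z = 1$ ($z = \left(-1\right)^{2} = 1$)
$j{\left(z,\left(1 + A\right) \left(-5\right) \right)} - 73805 = 7 - 73805 = -73798$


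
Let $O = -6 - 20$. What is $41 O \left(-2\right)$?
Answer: $2132$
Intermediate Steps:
$O = -26$ ($O = -6 - 20 = -26$)
$41 O \left(-2\right) = 41 \left(-26\right) \left(-2\right) = \left(-1066\right) \left(-2\right) = 2132$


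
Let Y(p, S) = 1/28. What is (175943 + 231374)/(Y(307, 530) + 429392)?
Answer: 11404876/12022977 ≈ 0.94859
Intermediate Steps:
Y(p, S) = 1/28
(175943 + 231374)/(Y(307, 530) + 429392) = (175943 + 231374)/(1/28 + 429392) = 407317/(12022977/28) = 407317*(28/12022977) = 11404876/12022977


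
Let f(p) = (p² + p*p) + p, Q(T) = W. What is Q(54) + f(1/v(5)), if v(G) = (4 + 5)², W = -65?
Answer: -426382/6561 ≈ -64.987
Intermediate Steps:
v(G) = 81 (v(G) = 9² = 81)
Q(T) = -65
f(p) = p + 2*p² (f(p) = (p² + p²) + p = 2*p² + p = p + 2*p²)
Q(54) + f(1/v(5)) = -65 + (1 + 2/81)/81 = -65 + (1/81)*(83/81) = -65 + 83/6561 = -426382/6561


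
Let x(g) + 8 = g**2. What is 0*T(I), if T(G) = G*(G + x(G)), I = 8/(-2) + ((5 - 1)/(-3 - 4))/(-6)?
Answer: 0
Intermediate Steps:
x(g) = -8 + g**2
I = -82/21 (I = 8*(-1/2) + (4/(-7))*(-1/6) = -4 + (4*(-1/7))*(-1/6) = -4 - 4/7*(-1/6) = -4 + 2/21 = -82/21 ≈ -3.9048)
T(G) = G*(-8 + G + G**2) (T(G) = G*(G + (-8 + G**2)) = G*(-8 + G + G**2))
0*T(I) = 0*(-82*(-8 - 82/21 + (-82/21)**2)/21) = 0*(-82*(-8 - 82/21 + 6724/441)/21) = 0*(-82/21*1474/441) = 0*(-120868/9261) = 0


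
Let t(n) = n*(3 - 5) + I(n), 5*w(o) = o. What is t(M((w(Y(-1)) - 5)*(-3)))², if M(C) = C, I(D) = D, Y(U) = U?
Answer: 6084/25 ≈ 243.36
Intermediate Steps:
w(o) = o/5
t(n) = -n (t(n) = n*(3 - 5) + n = n*(-2) + n = -2*n + n = -n)
t(M((w(Y(-1)) - 5)*(-3)))² = (-((⅕)*(-1) - 5)*(-3))² = (-(-⅕ - 5)*(-3))² = (-(-26)*(-3)/5)² = (-1*78/5)² = (-78/5)² = 6084/25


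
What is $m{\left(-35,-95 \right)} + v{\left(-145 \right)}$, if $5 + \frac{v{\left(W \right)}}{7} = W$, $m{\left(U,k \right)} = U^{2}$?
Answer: $175$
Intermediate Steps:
$v{\left(W \right)} = -35 + 7 W$
$m{\left(-35,-95 \right)} + v{\left(-145 \right)} = \left(-35\right)^{2} + \left(-35 + 7 \left(-145\right)\right) = 1225 - 1050 = 175$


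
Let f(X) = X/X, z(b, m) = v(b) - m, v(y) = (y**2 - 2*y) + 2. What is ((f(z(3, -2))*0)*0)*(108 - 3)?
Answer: 0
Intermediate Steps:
v(y) = 2 + y**2 - 2*y
z(b, m) = 2 + b**2 - m - 2*b (z(b, m) = (2 + b**2 - 2*b) - m = 2 + b**2 - m - 2*b)
f(X) = 1
((f(z(3, -2))*0)*0)*(108 - 3) = ((1*0)*0)*(108 - 3) = (0*0)*105 = 0*105 = 0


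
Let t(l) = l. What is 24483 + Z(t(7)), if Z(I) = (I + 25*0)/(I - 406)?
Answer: 1395530/57 ≈ 24483.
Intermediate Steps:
Z(I) = I/(-406 + I) (Z(I) = (I + 0)/(-406 + I) = I/(-406 + I))
24483 + Z(t(7)) = 24483 + 7/(-406 + 7) = 24483 + 7/(-399) = 24483 + 7*(-1/399) = 24483 - 1/57 = 1395530/57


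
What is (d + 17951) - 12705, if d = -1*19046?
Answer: -13800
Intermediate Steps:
d = -19046
(d + 17951) - 12705 = (-19046 + 17951) - 12705 = -1095 - 12705 = -13800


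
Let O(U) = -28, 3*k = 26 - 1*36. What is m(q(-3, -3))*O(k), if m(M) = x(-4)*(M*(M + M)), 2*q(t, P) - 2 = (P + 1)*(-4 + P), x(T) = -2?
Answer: 7168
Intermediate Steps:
q(t, P) = 1 + (1 + P)*(-4 + P)/2 (q(t, P) = 1 + ((P + 1)*(-4 + P))/2 = 1 + ((1 + P)*(-4 + P))/2 = 1 + (1 + P)*(-4 + P)/2)
m(M) = -4*M² (m(M) = -2*M*(M + M) = -2*M*2*M = -4*M²)
k = -10/3 (k = (26 - 1*36)/3 = (26 - 36)/3 = (⅓)*(-10) = -10/3 ≈ -3.3333)
m(q(-3, -3))*O(k) = -4*(-1 + (½)*(-3)² - 3/2*(-3))²*(-28) = -4*(-1 + (½)*9 + 9/2)²*(-28) = -4*(-1 + 9/2 + 9/2)²*(-28) = -4*8²*(-28) = -4*64*(-28) = -256*(-28) = 7168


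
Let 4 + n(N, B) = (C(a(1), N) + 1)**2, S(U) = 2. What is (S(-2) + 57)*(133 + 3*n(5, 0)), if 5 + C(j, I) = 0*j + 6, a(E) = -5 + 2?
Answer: 7847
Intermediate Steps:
a(E) = -3
C(j, I) = 1 (C(j, I) = -5 + (0*j + 6) = -5 + (0 + 6) = -5 + 6 = 1)
n(N, B) = 0 (n(N, B) = -4 + (1 + 1)**2 = -4 + 2**2 = -4 + 4 = 0)
(S(-2) + 57)*(133 + 3*n(5, 0)) = (2 + 57)*(133 + 3*0) = 59*(133 + 0) = 59*133 = 7847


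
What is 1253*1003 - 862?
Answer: 1255897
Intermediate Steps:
1253*1003 - 862 = 1256759 - 862 = 1255897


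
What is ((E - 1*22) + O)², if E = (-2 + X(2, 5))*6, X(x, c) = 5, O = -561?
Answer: 319225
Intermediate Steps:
E = 18 (E = (-2 + 5)*6 = 3*6 = 18)
((E - 1*22) + O)² = ((18 - 1*22) - 561)² = ((18 - 22) - 561)² = (-4 - 561)² = (-565)² = 319225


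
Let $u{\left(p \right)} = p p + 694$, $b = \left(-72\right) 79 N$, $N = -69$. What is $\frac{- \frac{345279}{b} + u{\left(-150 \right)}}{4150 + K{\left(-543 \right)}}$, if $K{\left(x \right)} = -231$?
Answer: $\frac{3034216763}{512699256} \approx 5.9181$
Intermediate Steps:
$b = 392472$ ($b = \left(-72\right) 79 \left(-69\right) = \left(-5688\right) \left(-69\right) = 392472$)
$u{\left(p \right)} = 694 + p^{2}$ ($u{\left(p \right)} = p^{2} + 694 = 694 + p^{2}$)
$\frac{- \frac{345279}{b} + u{\left(-150 \right)}}{4150 + K{\left(-543 \right)}} = \frac{- \frac{345279}{392472} + \left(694 + \left(-150\right)^{2}\right)}{4150 - 231} = \frac{\left(-345279\right) \frac{1}{392472} + \left(694 + 22500\right)}{3919} = \left(- \frac{115093}{130824} + 23194\right) \frac{1}{3919} = \frac{3034216763}{130824} \cdot \frac{1}{3919} = \frac{3034216763}{512699256}$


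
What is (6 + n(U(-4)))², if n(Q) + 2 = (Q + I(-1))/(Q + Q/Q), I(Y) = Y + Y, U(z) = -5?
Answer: 529/16 ≈ 33.063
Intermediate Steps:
I(Y) = 2*Y
n(Q) = -2 + (-2 + Q)/(1 + Q) (n(Q) = -2 + (Q + 2*(-1))/(Q + Q/Q) = -2 + (Q - 2)/(Q + 1) = -2 + (-2 + Q)/(1 + Q))
(6 + n(U(-4)))² = (6 + (-4 - 1*(-5))/(1 - 5))² = (6 + (-4 + 5)/(-4))² = (6 - ¼*1)² = (6 - ¼)² = (23/4)² = 529/16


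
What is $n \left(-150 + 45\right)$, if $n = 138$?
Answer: $-14490$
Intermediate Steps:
$n \left(-150 + 45\right) = 138 \left(-150 + 45\right) = 138 \left(-105\right) = -14490$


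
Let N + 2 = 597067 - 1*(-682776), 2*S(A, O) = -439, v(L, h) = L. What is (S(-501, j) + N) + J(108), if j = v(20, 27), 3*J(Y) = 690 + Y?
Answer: 2559775/2 ≈ 1.2799e+6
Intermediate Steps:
J(Y) = 230 + Y/3 (J(Y) = (690 + Y)/3 = 230 + Y/3)
j = 20
S(A, O) = -439/2 (S(A, O) = (½)*(-439) = -439/2)
N = 1279841 (N = -2 + (597067 - 1*(-682776)) = -2 + (597067 + 682776) = -2 + 1279843 = 1279841)
(S(-501, j) + N) + J(108) = (-439/2 + 1279841) + (230 + (⅓)*108) = 2559243/2 + (230 + 36) = 2559243/2 + 266 = 2559775/2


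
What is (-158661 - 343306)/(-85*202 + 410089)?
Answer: -501967/392919 ≈ -1.2775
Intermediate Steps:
(-158661 - 343306)/(-85*202 + 410089) = -501967/(-17170 + 410089) = -501967/392919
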